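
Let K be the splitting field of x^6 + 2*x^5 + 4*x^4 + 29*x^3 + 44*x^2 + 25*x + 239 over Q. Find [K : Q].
The degree of the splitting field over Q equals the order of the Galois group, so first determine the group. The polynomial f is an irreducible sextic over Q, so G = Gal(f/Q) is one of the 16 transitive subgroups 6T1, ..., 6T16 of S_6. The discriminant of f is -308635380534208, which is not a perfect square, so G is not contained in A_6. The transitive groups of degree 6 not contained in A_6 are: C_6 (6T1, order 6), S_3 (6T2, order 6), D_6 (6T3, order 12), C_3 x S_3 (6T5, order 18), A_4 x C_2 (6T6, order 24), S_4 (6T8, order 24), S_3 x S_3 (6T9, order 36), S_4 x C_2 (6T11, order 48), (S_3 x S_3) : C_2 (6T13, order 72), PGL(2,5) (6T14, order 120), S_6 (6T16, order 720). By Dedekind's theorem, for a prime p not dividing disc(f) the degrees of the irreducible factors of f mod p form the cycle type of an element of G. Factoring f modulo the 37 such primes p <= 173 (skipping 2, 7, 13, which divide the discriminant), each new pattern first appears at: mod 3: f = (x^6 + 2x^5 + x^4 + 2x^3 + 2x^2 + x + 2), pattern 6; mod 11: f = (x^3 + 5x^2 + 9x + 4)(x^3 + 8x^2 + 10x + 2), pattern 3+3; mod 29: f = (x + 1)(x + 4)(x + 6)(x + 8)(x + 17)(x + 24), pattern 1+1+1+1+1+1; mod 41: f = (x^2 + 4x + 17)(x^2 + 6x + 33)(x^2 + 33x + 10), pattern 2+2+2. No other pattern occurs in this range, so the set of observed cycle types is {6, 3+3, 1+1+1+1+1+1, 2+2+2}. The candidates containing elements of all these cycle types are C_6 (6T1) of order 6, D_6 (6T3) of order 12, C_3 x S_3 (6T5) of order 18, A_4 x C_2 (6T6) of order 24, S_3 x S_3 (6T9) of order 36, S_4 x C_2 (6T11) of order 48, (S_3 x S_3) : C_2 (6T13) of order 72, PGL(2,5) (6T14) of order 120, S_6 (6T16) of order 720; the others are excluded. The observed types are precisely the cycle types that occur in C_6 (6T1). Each of the other remaining candidates has further cycle types, and by the Chebotarev density theorem the matching factorization patterns would occur for a proportion of primes equal to their share of the group: D_6 (6T3) additionally contains elements of type 2+2+1+1 (3 of its 12 elements, about 25% of primes); C_3 x S_3 (6T5) additionally contains elements of type 3+1+1+1 (4 of its 18 elements, about 22% of primes); A_4 x C_2 (6T6) additionally contains elements of type 2+2+1+1, 2+1+1+1+1 (6 of its 24 elements, about 25% of primes); S_3 x S_3 (6T9) additionally contains elements of type 3+1+1+1, 2+2+1+1 (13 of its 36 elements, about 36% of primes); S_4 x C_2 (6T11) additionally contains elements of type 4+2, 4+1+1, 2+2+1+1, 2+1+1+1+1 (24 of its 48 elements, about 50% of primes); (S_3 x S_3) : C_2 (6T13) additionally contains elements of type 4+2, 3+2+1, 3+1+1+1, 2+2+1+1, 2+1+1+1+1 (49 of its 72 elements, about 68% of primes); PGL(2,5) (6T14) additionally contains elements of type 5+1, 4+1+1, 2+2+1+1 (69 of its 120 elements, about 58% of primes); S_6 (6T16) additionally contains elements of type 5+1, 4+2, 4+1+1, 3+2+1, 3+1+1+1, 2+2+1+1, 2+1+1+1+1 (544 of its 720 elements, about 76% of primes). None of the 37 primes tested shows any such pattern (for each of these groups the chance of that is below 10^-4), which rules them out. Hence G = C_6 (6T1), of order 6. The Galois group C_6 (6T1) has order 6, so the splitting field has degree 6 over Q.

6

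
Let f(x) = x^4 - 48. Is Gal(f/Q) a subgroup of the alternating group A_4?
No

The polynomial is irreducible of degree 4 over Q. Its discriminant is -28311552, which is not a perfect square. A Galois group lies in the alternating group exactly when the discriminant is a square in Q, so the Galois group (D_4) is not contained in A_4.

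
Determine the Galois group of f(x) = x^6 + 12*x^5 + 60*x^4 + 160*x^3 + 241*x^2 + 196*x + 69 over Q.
S_4 x C_2 (also written S4xC2)

The polynomial f is an irreducible sextic over Q, so G = Gal(f/Q) is one of the 16 transitive subgroups 6T1, ..., 6T16 of S_6. The discriminant of f is -61504, which is not a perfect square, so G is not contained in A_6. The transitive groups of degree 6 not contained in A_6 are: C_6 (6T1, order 6), S_3 (6T2, order 6), D_6 (6T3, order 12), C_3 x S_3 (6T5, order 18), A_4 x C_2 (6T6, order 24), S_4 (6T8, order 24), S_3 x S_3 (6T9, order 36), S_4 x C_2 (6T11, order 48), (S_3 x S_3) : C_2 (6T13, order 72), PGL(2,5) (6T14, order 120), S_6 (6T16, order 720). By Dedekind's theorem, for a prime p not dividing disc(f) the degrees of the irreducible factors of f mod p form the cycle type of an element of G. Factoring f modulo the 17 such primes p <= 67 (skipping 2, 31, which divide the discriminant), each new pattern first appears at: mod 3: f = (x)(x + 1)(x^4 + 2x^3 + x^2 + 1), pattern 4+1+1; mod 5: f = (x^3 + 3x^2 + 2x + 2)(x^3 + 4x^2 + x + 2), pattern 3+3; mod 7: f = (x^6 + 5x^5 + 4x^4 + 6x^3 + 3x^2 + 6), pattern 6; mod 11: f = (x^2 + 3x + 9)(x^2 + 4x + 2)(x^2 + 5x + 2), pattern 2+2+2; mod 13: f = (x^2 + 4x + 10)(x^4 + 8x^3 + 5x^2 + 8x + 3), pattern 4+2; mod 37: f = (x + 7)(x + 34)(x^2 + 13x + 1)(x^2 + 32x + 2), pattern 2+2+1+1; mod 47: f = (x + 7)(x + 11)(x + 40)(x + 44)(x^2 + 4x + 16), pattern 2+1+1+1+1. No other pattern occurs in this range, so the set of observed cycle types is {4+1+1, 3+3, 6, 2+2+2, 4+2, 2+2+1+1, 2+1+1+1+1}. The candidates containing elements of all these cycle types are S_4 x C_2 (6T11) of order 48, S_6 (6T16) of order 720; the others are excluded. The observed types are precisely the cycle types that occur in S_4 x C_2 (6T11) (apart from the identity). Each of the other remaining candidates has further cycle types, and by the Chebotarev density theorem the matching factorization patterns would occur for a proportion of primes equal to their share of the group: S_6 (6T16) additionally contains elements of type 5+1, 3+2+1, 3+1+1+1 (304 of its 720 elements, about 42% of primes). None of the 17 primes tested shows any such pattern (for each of these groups the chance of that is below 10^-4), which rules them out. Hence G = S_4 x C_2 (6T11), of order 48.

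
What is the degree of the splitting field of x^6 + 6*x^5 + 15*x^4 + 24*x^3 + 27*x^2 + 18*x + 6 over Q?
12

The degree of the splitting field over Q equals the order of the Galois group, so first determine the group. The polynomial f is an irreducible sextic over Q, so G = Gal(f/Q) is one of the 16 transitive subgroups 6T1, ..., 6T16 of S_6. The discriminant of f is 1259712, which is not a perfect square, so G is not contained in A_6. The transitive groups of degree 6 not contained in A_6 are: C_6 (6T1, order 6), S_3 (6T2, order 6), D_6 (6T3, order 12), C_3 x S_3 (6T5, order 18), A_4 x C_2 (6T6, order 24), S_4 (6T8, order 24), S_3 x S_3 (6T9, order 36), S_4 x C_2 (6T11, order 48), (S_3 x S_3) : C_2 (6T13, order 72), PGL(2,5) (6T14, order 120), S_6 (6T16, order 720). By Dedekind's theorem, for a prime p not dividing disc(f) the degrees of the irreducible factors of f mod p form the cycle type of an element of G. Factoring f modulo the 79 such primes p <= 419 (skipping 2, 3, which divide the discriminant), each new pattern first appears at: mod 5: f = (x^6 + x^5 + 4x^3 + 2x^2 + 3x + 1), pattern 6; mod 7: f = (x^2 + 1)(x^2 + x + 4)(x^2 + 5x + 5), pattern 2+2+2; mod 11: f = (x + 3)(x + 7)(x^2 + 3)(x^2 + 7x + 9), pattern 2+2+1+1; mod 13: f = (x^3 + 3x^2 + 3x + 7)(x^3 + 3x^2 + 3x + 12), pattern 3+3; mod 97: f = (x + 19)(x + 28)(x + 32)(x + 49)(x + 73)(x + 96), pattern 1+1+1+1+1+1. No other pattern occurs in this range, so the set of observed cycle types is {6, 2+2+2, 2+2+1+1, 3+3, 1+1+1+1+1+1}. The candidates containing elements of all these cycle types are D_6 (6T3) of order 12, A_4 x C_2 (6T6) of order 24, S_3 x S_3 (6T9) of order 36, S_4 x C_2 (6T11) of order 48, (S_3 x S_3) : C_2 (6T13) of order 72, PGL(2,5) (6T14) of order 120, S_6 (6T16) of order 720; the others are excluded. The observed types are precisely the cycle types that occur in D_6 (6T3). Each of the other remaining candidates has further cycle types, and by the Chebotarev density theorem the matching factorization patterns would occur for a proportion of primes equal to their share of the group: A_4 x C_2 (6T6) additionally contains elements of type 2+1+1+1+1 (3 of its 24 elements, about 12% of primes); S_3 x S_3 (6T9) additionally contains elements of type 3+1+1+1 (4 of its 36 elements, about 11% of primes); S_4 x C_2 (6T11) additionally contains elements of type 4+2, 4+1+1, 2+1+1+1+1 (15 of its 48 elements, about 31% of primes); (S_3 x S_3) : C_2 (6T13) additionally contains elements of type 4+2, 3+2+1, 3+1+1+1, 2+1+1+1+1 (40 of its 72 elements, about 56% of primes); PGL(2,5) (6T14) additionally contains elements of type 5+1, 4+1+1 (54 of its 120 elements, about 45% of primes); S_6 (6T16) additionally contains elements of type 5+1, 4+2, 4+1+1, 3+2+1, 3+1+1+1, 2+1+1+1+1 (499 of its 720 elements, about 69% of primes). None of the 79 primes tested shows any such pattern (for each of these groups the chance of that is below 10^-4), which rules them out. Hence G = D_6 (6T3), of order 12. The Galois group D_6 (6T3) has order 12, so the splitting field has degree 12 over Q.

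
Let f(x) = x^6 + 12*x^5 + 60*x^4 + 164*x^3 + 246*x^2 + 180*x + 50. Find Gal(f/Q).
The polynomial f is an irreducible sextic over Q, so G = Gal(f/Q) is one of the 16 transitive subgroups 6T1, ..., 6T16 of S_6. The discriminant of f is 4516300800, which is not a perfect square, so G is not contained in A_6. The transitive groups of degree 6 not contained in A_6 are: C_6 (6T1, order 6), S_3 (6T2, order 6), D_6 (6T3, order 12), C_3 x S_3 (6T5, order 18), A_4 x C_2 (6T6, order 24), S_4 (6T8, order 24), S_3 x S_3 (6T9, order 36), S_4 x C_2 (6T11, order 48), (S_3 x S_3) : C_2 (6T13, order 72), PGL(2,5) (6T14, order 120), S_6 (6T16, order 720). By Dedekind's theorem, for a prime p not dividing disc(f) the degrees of the irreducible factors of f mod p form the cycle type of an element of G. Factoring f modulo the 79 such primes p <= 431 (skipping 2, 3, 5, 11, which divide the discriminant), each new pattern first appears at: mod 7: f = (x^3 + 6x^2 + 4)(x^3 + 6x^2 + 3x + 2), pattern 3+3; mod 13: f = (x^6 + 12x^5 + 8x^4 + 8x^3 + 12x^2 + 11x + 11), pattern 6; mod 17: f = (x + 5)(x + 15)(x^2 + x + 8)(x^2 + 8x + 10), pattern 2+2+1+1; mod 29: f = (x^2 + 4x + 7)(x^2 + 10x + 8)(x^2 + 27x + 4), pattern 2+2+2; mod 31: f = (x + 3)(x + 4)(x + 8)(x + 10)(x + 19)(x + 30), pattern 1+1+1+1+1+1. No other pattern occurs in this range, so the set of observed cycle types is {3+3, 6, 2+2+1+1, 2+2+2, 1+1+1+1+1+1}. The candidates containing elements of all these cycle types are D_6 (6T3) of order 12, A_4 x C_2 (6T6) of order 24, S_3 x S_3 (6T9) of order 36, S_4 x C_2 (6T11) of order 48, (S_3 x S_3) : C_2 (6T13) of order 72, PGL(2,5) (6T14) of order 120, S_6 (6T16) of order 720; the others are excluded. The observed types are precisely the cycle types that occur in D_6 (6T3). Each of the other remaining candidates has further cycle types, and by the Chebotarev density theorem the matching factorization patterns would occur for a proportion of primes equal to their share of the group: A_4 x C_2 (6T6) additionally contains elements of type 2+1+1+1+1 (3 of its 24 elements, about 12% of primes); S_3 x S_3 (6T9) additionally contains elements of type 3+1+1+1 (4 of its 36 elements, about 11% of primes); S_4 x C_2 (6T11) additionally contains elements of type 4+2, 4+1+1, 2+1+1+1+1 (15 of its 48 elements, about 31% of primes); (S_3 x S_3) : C_2 (6T13) additionally contains elements of type 4+2, 3+2+1, 3+1+1+1, 2+1+1+1+1 (40 of its 72 elements, about 56% of primes); PGL(2,5) (6T14) additionally contains elements of type 5+1, 4+1+1 (54 of its 120 elements, about 45% of primes); S_6 (6T16) additionally contains elements of type 5+1, 4+2, 4+1+1, 3+2+1, 3+1+1+1, 2+1+1+1+1 (499 of its 720 elements, about 69% of primes). None of the 79 primes tested shows any such pattern (for each of these groups the chance of that is below 10^-4), which rules them out. Hence G = D_6 (6T3), of order 12.

D_6, the dihedral group of order 12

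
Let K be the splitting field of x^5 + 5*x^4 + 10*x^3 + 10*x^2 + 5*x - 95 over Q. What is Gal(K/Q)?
F_20

The polynomial f is an irreducible quintic over Q, so G = Gal(f/Q) is a transitive subgroup of S_5: one of C_5 (5T1, order 5), D_5 (5T2, order 10), F_20 (5T3, order 20), A_5 (5T4, order 60) or S_5 (5T5, order 120). The discriminant of f is 265420800000, which is not a perfect square, so G is not contained in A_5. The transitive groups of degree 5 not contained in A_5 are: F_20 (5T3, order 20), S_5 (5T5, order 120). By Dedekind's theorem, for a prime p not dividing disc(f) the degrees of the irreducible factors of f mod p form the cycle type of an element of G. Factoring f modulo the 18 such primes p <= 73 (skipping 2, 3, 5, which divide the discriminant), each new pattern first appears at: mod 7: f = (x + 5)(x^4 + 3x^2 + 2x + 2), pattern 4+1; mod 11: f = (x^5 + 5x^4 + 10x^3 + 10x^2 + 5x + 4), pattern 5; mod 19: f = (x)(x^2 + 7x + 7)(x^2 + 17x + 17), pattern 2+2+1; mod 41: f = (x + 7)(x + 15)(x + 18)(x + 20)(x + 27), pattern 1+1+1+1+1. No other pattern occurs in this range, so the set of observed cycle types is {4+1, 5, 2+2+1, 1+1+1+1+1}. The candidates containing elements of all these cycle types are F_20 (5T3) of order 20, S_5 (5T5) of order 120; the others are excluded. The observed types are precisely the cycle types that occur in F_20 (5T3). Each of the other remaining candidates has further cycle types, and by the Chebotarev density theorem the matching factorization patterns would occur for a proportion of primes equal to their share of the group: S_5 (5T5) additionally contains elements of type 3+2, 3+1+1, 2+1+1+1 (50 of its 120 elements, about 42% of primes). None of the 18 primes tested shows any such pattern (for each of these groups the chance of that is below 10^-4), which rules them out. Hence G = F_20 (5T3), of order 20.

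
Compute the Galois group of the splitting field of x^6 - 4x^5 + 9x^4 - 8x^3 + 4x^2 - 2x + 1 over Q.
C_6, the cyclic group of order 6

The polynomial f is an irreducible sextic over Q, so G = Gal(f/Q) is one of the 16 transitive subgroups 6T1, ..., 6T16 of S_6. The discriminant of f is -1075648, which is not a perfect square, so G is not contained in A_6. The transitive groups of degree 6 not contained in A_6 are: C_6 (6T1, order 6), S_3 (6T2, order 6), D_6 (6T3, order 12), C_3 x S_3 (6T5, order 18), A_4 x C_2 (6T6, order 24), S_4 (6T8, order 24), S_3 x S_3 (6T9, order 36), S_4 x C_2 (6T11, order 48), (S_3 x S_3) : C_2 (6T13, order 72), PGL(2,5) (6T14, order 120), S_6 (6T16, order 720). By Dedekind's theorem, for a prime p not dividing disc(f) the degrees of the irreducible factors of f mod p form the cycle type of an element of G. Factoring f modulo the 37 such primes p <= 167 (skipping 2, 7, which divide the discriminant), each new pattern first appears at: mod 3: f = (x^6 + 2x^5 + x^3 + x^2 + x + 1), pattern 6; mod 11: f = (x^3 + 8x + 1)(x^3 + 7x^2 + x + 1), pattern 3+3; mod 13: f = (x^2 + 6x + 3)(x^2 + 7x + 4)(x^2 + 9x + 12), pattern 2+2+2; mod 29: f = (x + 1)(x + 8)(x + 14)(x + 16)(x + 17)(x + 27), pattern 1+1+1+1+1+1. No other pattern occurs in this range, so the set of observed cycle types is {6, 3+3, 2+2+2, 1+1+1+1+1+1}. The candidates containing elements of all these cycle types are C_6 (6T1) of order 6, D_6 (6T3) of order 12, C_3 x S_3 (6T5) of order 18, A_4 x C_2 (6T6) of order 24, S_3 x S_3 (6T9) of order 36, S_4 x C_2 (6T11) of order 48, (S_3 x S_3) : C_2 (6T13) of order 72, PGL(2,5) (6T14) of order 120, S_6 (6T16) of order 720; the others are excluded. The observed types are precisely the cycle types that occur in C_6 (6T1). Each of the other remaining candidates has further cycle types, and by the Chebotarev density theorem the matching factorization patterns would occur for a proportion of primes equal to their share of the group: D_6 (6T3) additionally contains elements of type 2+2+1+1 (3 of its 12 elements, about 25% of primes); C_3 x S_3 (6T5) additionally contains elements of type 3+1+1+1 (4 of its 18 elements, about 22% of primes); A_4 x C_2 (6T6) additionally contains elements of type 2+2+1+1, 2+1+1+1+1 (6 of its 24 elements, about 25% of primes); S_3 x S_3 (6T9) additionally contains elements of type 3+1+1+1, 2+2+1+1 (13 of its 36 elements, about 36% of primes); S_4 x C_2 (6T11) additionally contains elements of type 4+2, 4+1+1, 2+2+1+1, 2+1+1+1+1 (24 of its 48 elements, about 50% of primes); (S_3 x S_3) : C_2 (6T13) additionally contains elements of type 4+2, 3+2+1, 3+1+1+1, 2+2+1+1, 2+1+1+1+1 (49 of its 72 elements, about 68% of primes); PGL(2,5) (6T14) additionally contains elements of type 5+1, 4+1+1, 2+2+1+1 (69 of its 120 elements, about 58% of primes); S_6 (6T16) additionally contains elements of type 5+1, 4+2, 4+1+1, 3+2+1, 3+1+1+1, 2+2+1+1, 2+1+1+1+1 (544 of its 720 elements, about 76% of primes). None of the 37 primes tested shows any such pattern (for each of these groups the chance of that is below 10^-4), which rules them out. Hence G = C_6 (6T1), of order 6.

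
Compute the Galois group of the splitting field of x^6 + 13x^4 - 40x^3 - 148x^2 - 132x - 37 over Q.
S_4 (also written S4+)

The polynomial f is an irreducible sextic over Q, so G = Gal(f/Q) is one of the 16 transitive subgroups 6T1, ..., 6T16 of S_6. The discriminant of f is 875541975616 = 935704^2, a perfect square, so G is contained in A_6. The transitive groups of degree 6 contained in A_6 are: A_4 (6T4, order 12), S_4 (6T7, order 24), (C_3 x C_3) : C_4 (6T10, order 36), PSL(2,5) (6T12, order 60), A_6 (6T15, order 360). By Dedekind's theorem, for a prime p not dividing disc(f) the degrees of the irreducible factors of f mod p form the cycle type of an element of G. Factoring f modulo the 79 such primes p <= 431 (skipping 2, 7, 11, 31, which divide the discriminant), each new pattern first appears at: mod 3: f = (x^2 + x + 2)(x^4 + 2x^3 + x + 1), pattern 4+2; mod 5: f = (x^3 + x^2 + 2)(x^3 + 4x^2 + 4x + 4), pattern 3+3; mod 37: f = (x)(x + 26)(x^2 + 15x + 29)(x^2 + 33x + 17), pattern 2+2+1+1; mod 67: f = (x + 4)(x + 13)(x + 15)(x + 16)(x + 39)(x + 47), pattern 1+1+1+1+1+1. No other pattern occurs in this range, so the set of observed cycle types is {4+2, 3+3, 2+2+1+1, 1+1+1+1+1+1}. The candidates containing elements of all these cycle types are S_4 (6T7) of order 24, (C_3 x C_3) : C_4 (6T10) of order 36, A_6 (6T15) of order 360; the others are excluded. The observed types are precisely the cycle types that occur in S_4 (6T7). Each of the other remaining candidates has further cycle types, and by the Chebotarev density theorem the matching factorization patterns would occur for a proportion of primes equal to their share of the group: (C_3 x C_3) : C_4 (6T10) additionally contains elements of type 3+1+1+1 (4 of its 36 elements, about 11% of primes); A_6 (6T15) additionally contains elements of type 5+1, 3+1+1+1 (184 of its 360 elements, about 51% of primes). None of the 79 primes tested shows any such pattern (for each of these groups the chance of that is below 10^-4), which rules them out. Hence G = S_4 (6T7), of order 24.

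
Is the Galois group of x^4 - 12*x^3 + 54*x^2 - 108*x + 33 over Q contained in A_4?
The polynomial is irreducible of degree 4 over Q. Its discriminant is -28311552, which is not a perfect square. A Galois group lies in the alternating group exactly when the discriminant is a square in Q, so the Galois group (D_4) is not contained in A_4.

No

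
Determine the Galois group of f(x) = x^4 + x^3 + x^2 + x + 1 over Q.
C_4 (order 4)

The polynomial is an irreducible quartic over Q and its discriminant is 125, which is not a perfect square, so the Galois group is not contained in A_4. The resolvent cubic y^3 - y^2 - 3*y + 2 has exactly one rational root, so the Galois group is C_4 or D_4. The quartic becomes reducible over Q(sqrt(disc)), so the group is C_4.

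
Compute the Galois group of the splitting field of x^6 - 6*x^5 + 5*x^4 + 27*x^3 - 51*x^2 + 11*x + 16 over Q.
PSL(2,5) (order 60)

The polynomial f is an irreducible sextic over Q, so G = Gal(f/Q) is one of the 16 transitive subgroups 6T1, ..., 6T16 of S_6. The discriminant of f is 30991489 = 5567^2, a perfect square, so G is contained in A_6. The transitive groups of degree 6 contained in A_6 are: A_4 (6T4, order 12), S_4 (6T7, order 24), (C_3 x C_3) : C_4 (6T10, order 36), PSL(2,5) (6T12, order 60), A_6 (6T15, order 360). By Dedekind's theorem, for a prime p not dividing disc(f) the degrees of the irreducible factors of f mod p form the cycle type of an element of G. Factoring f modulo the 21 such primes p <= 79 (skipping 19, which divides the discriminant), each new pattern first appears at: mod 2: f = (x)(x^5 + x^3 + x^2 + x + 1), pattern 5+1; mod 7: f = (x^3 + 2x^2 + 4x + 5)(x^3 + 6x^2 + 3x + 6), pattern 3+3; mod 61: f = (x + 1)(x + 23)(x^2 + 44x + 55)(x^2 + 48x + 60), pattern 2+2+1+1. No other pattern occurs in this range, so the set of observed cycle types is {5+1, 3+3, 2+2+1+1}. The candidates containing elements of all these cycle types are PSL(2,5) (6T12) of order 60, A_6 (6T15) of order 360; the others are excluded. The observed types are precisely the cycle types that occur in PSL(2,5) (6T12) (apart from the identity). Each of the other remaining candidates has further cycle types, and by the Chebotarev density theorem the matching factorization patterns would occur for a proportion of primes equal to their share of the group: A_6 (6T15) additionally contains elements of type 4+2, 3+1+1+1 (130 of its 360 elements, about 36% of primes). None of the 21 primes tested shows any such pattern (for each of these groups the chance of that is below 10^-4), which rules them out. Hence G = PSL(2,5) (6T12), of order 60.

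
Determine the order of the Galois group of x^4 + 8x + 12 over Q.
12

The degree of the splitting field over Q equals the order of the Galois group, so first determine the group. The polynomial is an irreducible quartic over Q and its discriminant is 331776 = 576^2, a perfect square, so the Galois group is contained in A_4. The resolvent cubic y^3 - 48*y - 64 is irreducible over Q. An irreducible resolvent with square discriminant gives A_4. The Galois group A_4 (4T4) has order 12, so the splitting field has degree 12 over Q.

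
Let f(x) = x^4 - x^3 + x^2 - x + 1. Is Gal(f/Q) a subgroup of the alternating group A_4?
The polynomial is irreducible of degree 4 over Q. Its discriminant is 125, which is not a perfect square. A Galois group lies in the alternating group exactly when the discriminant is a square in Q, so the Galois group (C_4) is not contained in A_4.

No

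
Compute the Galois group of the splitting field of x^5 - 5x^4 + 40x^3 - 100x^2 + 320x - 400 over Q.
F_20 (also written F20)

The polynomial f is an irreducible quintic over Q, so G = Gal(f/Q) is a transitive subgroup of S_5: one of C_5 (5T1, order 5), D_5 (5T2, order 10), F_20 (5T3, order 20), A_5 (5T4, order 60) or S_5 (5T5, order 120). The discriminant of f is 5374771200000, which is not a perfect square, so G is not contained in A_5. The transitive groups of degree 5 not contained in A_5 are: F_20 (5T3, order 20), S_5 (5T5, order 120). By Dedekind's theorem, for a prime p not dividing disc(f) the degrees of the irreducible factors of f mod p form the cycle type of an element of G. Factoring f modulo the 18 such primes p <= 73 (skipping 2, 3, 5, which divide the discriminant), each new pattern first appears at: mod 7: f = (x + 5)(x^4 + 4x^3 + 6x^2 + 3x + 4), pattern 4+1; mod 11: f = (x + 7)(x^2 + 3x + 8)(x^2 + 7x + 7), pattern 2+2+1; mod 19: f = (x^5 + 14x^4 + 2x^3 + 14x^2 + 16x + 18), pattern 5. No other pattern occurs in this range, so the set of observed cycle types is {4+1, 2+2+1, 5}. The candidates containing elements of all these cycle types are F_20 (5T3) of order 20, S_5 (5T5) of order 120; the others are excluded. The observed types are precisely the cycle types that occur in F_20 (5T3) (apart from the identity). Each of the other remaining candidates has further cycle types, and by the Chebotarev density theorem the matching factorization patterns would occur for a proportion of primes equal to their share of the group: S_5 (5T5) additionally contains elements of type 3+2, 3+1+1, 2+1+1+1 (50 of its 120 elements, about 42% of primes). None of the 18 primes tested shows any such pattern (for each of these groups the chance of that is below 10^-4), which rules them out. Hence G = F_20 (5T3), of order 20.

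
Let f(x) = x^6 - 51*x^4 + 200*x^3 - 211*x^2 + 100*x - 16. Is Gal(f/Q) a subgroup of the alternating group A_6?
The polynomial is irreducible of degree 6 over Q. Its discriminant is 5323341374957824 = 72961232^2, a perfect square. A Galois group lies in the alternating group exactly when the discriminant is a square in Q, so the Galois group (S_4) is contained in A_6.

Yes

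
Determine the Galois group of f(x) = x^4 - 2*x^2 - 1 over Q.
The polynomial is an irreducible quartic over Q and its discriminant is -1024, which is not a perfect square, so the Galois group is not contained in A_4. The resolvent cubic y^3 + 2*y^2 + 4*y + 8 has exactly one rational root, so the Galois group is C_4 or D_4. The quartic remains irreducible over Q(sqrt(disc)), so the group is D_4.

D_4, the dihedral group of order 8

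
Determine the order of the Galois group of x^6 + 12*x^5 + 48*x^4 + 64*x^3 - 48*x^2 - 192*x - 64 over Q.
24

The degree of the splitting field over Q equals the order of the Galois group, so first determine the group. The polynomial f is an irreducible sextic over Q, so G = Gal(f/Q) is one of the 16 transitive subgroups 6T1, ..., 6T16 of S_6. The discriminant of f is -450868486864896, which is not a perfect square, so G is not contained in A_6. The transitive groups of degree 6 not contained in A_6 are: C_6 (6T1, order 6), S_3 (6T2, order 6), D_6 (6T3, order 12), C_3 x S_3 (6T5, order 18), A_4 x C_2 (6T6, order 24), S_4 (6T8, order 24), S_3 x S_3 (6T9, order 36), S_4 x C_2 (6T11, order 48), (S_3 x S_3) : C_2 (6T13, order 72), PGL(2,5) (6T14, order 120), S_6 (6T16, order 720). By Dedekind's theorem, for a prime p not dividing disc(f) the degrees of the irreducible factors of f mod p form the cycle type of an element of G. Factoring f modulo the 33 such primes p <= 149 (skipping 2, 3, which divide the discriminant), each new pattern first appears at: mod 5: f = (x^3 + 3x^2 + x + 2)(x^3 + 4x^2 + 3), pattern 3+3; mod 7: f = (x^6 + 5x^5 + 6x^4 + x^3 + x^2 + 4x + 6), pattern 6; mod 17: f = (x + 6)(x + 15)(x^2 + 4x + 1)(x^2 + 4x + 11), pattern 2+2+1+1; mod 19: f = (x + 7)(x + 9)(x + 14)(x + 16)(x^2 + 4x + 9), pattern 2+1+1+1+1; mod 71: f = (x^2 + 4x + 7)(x^2 + 4x + 22)(x^2 + 4x + 42), pattern 2+2+2. No other pattern occurs in this range, so the set of observed cycle types is {3+3, 6, 2+2+1+1, 2+1+1+1+1, 2+2+2}. The candidates containing elements of all these cycle types are A_4 x C_2 (6T6) of order 24, S_4 x C_2 (6T11) of order 48, (S_3 x S_3) : C_2 (6T13) of order 72, S_6 (6T16) of order 720; the others are excluded. The observed types are precisely the cycle types that occur in A_4 x C_2 (6T6) (apart from the identity). Each of the other remaining candidates has further cycle types, and by the Chebotarev density theorem the matching factorization patterns would occur for a proportion of primes equal to their share of the group: S_4 x C_2 (6T11) additionally contains elements of type 4+2, 4+1+1 (12 of its 48 elements, about 25% of primes); (S_3 x S_3) : C_2 (6T13) additionally contains elements of type 4+2, 3+2+1, 3+1+1+1 (34 of its 72 elements, about 47% of primes); S_6 (6T16) additionally contains elements of type 5+1, 4+2, 4+1+1, 3+2+1, 3+1+1+1 (484 of its 720 elements, about 67% of primes). None of the 33 primes tested shows any such pattern (for each of these groups the chance of that is below 10^-4), which rules them out. Hence G = A_4 x C_2 (6T6), of order 24. The Galois group A_4 x C_2 (6T6) has order 24, so the splitting field has degree 24 over Q.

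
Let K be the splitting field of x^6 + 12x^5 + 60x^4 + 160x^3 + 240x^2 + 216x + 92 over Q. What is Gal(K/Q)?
A_6

The polynomial f is an irreducible sextic over Q, so G = Gal(f/Q) is one of the 16 transitive subgroups 6T1, ..., 6T16 of S_6. The discriminant of f is 746496000000 = 864000^2, a perfect square, so G is contained in A_6. The transitive groups of degree 6 contained in A_6 are: A_4 (6T4, order 12), S_4 (6T7, order 24), (C_3 x C_3) : C_4 (6T10, order 36), PSL(2,5) (6T12, order 60), A_6 (6T15, order 360). By Dedekind's theorem, for a prime p not dividing disc(f) the degrees of the irreducible factors of f mod p form the cycle type of an element of G. Factoring f modulo the 6 such primes p <= 23 (skipping 2, 3, 5, which divide the discriminant), each new pattern first appears at: mod 7: f = (x + 5)(x^5 + 4x^3 + 2x + 3), pattern 5+1; mod 23: f = (x)(x + 9)(x + 14)(x^3 + 12x^2 + 3x + 5), pattern 3+1+1+1. No other pattern occurs in this range, so the set of observed cycle types is {5+1, 3+1+1+1}. Among the candidates above, the only group containing elements of all these cycle types is A_6 (6T15) — each of A_4 (6T4), S_4 (6T7), (C_3 x C_3) : C_4 (6T10), PSL(2,5) (6T12) lacks at least one of them. Hence G = A_6 (6T15), of order 360.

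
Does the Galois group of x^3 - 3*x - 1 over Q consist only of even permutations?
The polynomial is irreducible of degree 3 over Q. Its discriminant is 81 = 9^2, a perfect square. A Galois group lies in the alternating group exactly when the discriminant is a square in Q, so the Galois group (C_3) is contained in A_3.

Yes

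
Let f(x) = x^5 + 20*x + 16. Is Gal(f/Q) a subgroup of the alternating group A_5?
Yes

The polynomial is irreducible of degree 5 over Q. Its discriminant is 1024000000 = 32000^2, a perfect square. A Galois group lies in the alternating group exactly when the discriminant is a square in Q, so the Galois group (A_5) is contained in A_5.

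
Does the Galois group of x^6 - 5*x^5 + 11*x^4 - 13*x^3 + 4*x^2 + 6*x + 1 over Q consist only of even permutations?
Yes

The polynomial is irreducible of degree 6 over Q. Its discriminant is 525625 = 725^2, a perfect square. A Galois group lies in the alternating group exactly when the discriminant is a square in Q, so the Galois group ((C_3 x C_3) : C_4) is contained in A_6.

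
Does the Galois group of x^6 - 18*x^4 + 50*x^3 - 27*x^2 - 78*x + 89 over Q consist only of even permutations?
No

The polynomial is irreducible of degree 6 over Q. Its discriminant is -30366624190464, which is not a perfect square. A Galois group lies in the alternating group exactly when the discriminant is a square in Q, so the Galois group (A_4 x C_2) is not contained in A_6.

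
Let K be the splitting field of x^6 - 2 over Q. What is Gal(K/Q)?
D_6 (also written D6)

The polynomial f is an irreducible sextic over Q, so G = Gal(f/Q) is one of the 16 transitive subgroups 6T1, ..., 6T16 of S_6. The discriminant of f is 1492992, which is not a perfect square, so G is not contained in A_6. The transitive groups of degree 6 not contained in A_6 are: C_6 (6T1, order 6), S_3 (6T2, order 6), D_6 (6T3, order 12), C_3 x S_3 (6T5, order 18), A_4 x C_2 (6T6, order 24), S_4 (6T8, order 24), S_3 x S_3 (6T9, order 36), S_4 x C_2 (6T11, order 48), (S_3 x S_3) : C_2 (6T13, order 72), PGL(2,5) (6T14, order 120), S_6 (6T16, order 720). By Dedekind's theorem, for a prime p not dividing disc(f) the degrees of the irreducible factors of f mod p form the cycle type of an element of G. Factoring f modulo the 79 such primes p <= 419 (skipping 2, 3, which divide the discriminant), each new pattern first appears at: mod 5: f = (x^2 + 2)(x^2 + x + 2)(x^2 + 4x + 2), pattern 2+2+2; mod 7: f = (x^3 + 3)(x^3 + 4), pattern 3+3; mod 13: f = (x^6 + 11), pattern 6; mod 17: f = (x + 5)(x + 12)(x^2 + 5x + 8)(x^2 + 12x + 8), pattern 2+2+1+1; mod 31: f = (x + 2)(x + 10)(x + 12)(x + 19)(x + 21)(x + 29), pattern 1+1+1+1+1+1. No other pattern occurs in this range, so the set of observed cycle types is {2+2+2, 3+3, 6, 2+2+1+1, 1+1+1+1+1+1}. The candidates containing elements of all these cycle types are D_6 (6T3) of order 12, A_4 x C_2 (6T6) of order 24, S_3 x S_3 (6T9) of order 36, S_4 x C_2 (6T11) of order 48, (S_3 x S_3) : C_2 (6T13) of order 72, PGL(2,5) (6T14) of order 120, S_6 (6T16) of order 720; the others are excluded. The observed types are precisely the cycle types that occur in D_6 (6T3). Each of the other remaining candidates has further cycle types, and by the Chebotarev density theorem the matching factorization patterns would occur for a proportion of primes equal to their share of the group: A_4 x C_2 (6T6) additionally contains elements of type 2+1+1+1+1 (3 of its 24 elements, about 12% of primes); S_3 x S_3 (6T9) additionally contains elements of type 3+1+1+1 (4 of its 36 elements, about 11% of primes); S_4 x C_2 (6T11) additionally contains elements of type 4+2, 4+1+1, 2+1+1+1+1 (15 of its 48 elements, about 31% of primes); (S_3 x S_3) : C_2 (6T13) additionally contains elements of type 4+2, 3+2+1, 3+1+1+1, 2+1+1+1+1 (40 of its 72 elements, about 56% of primes); PGL(2,5) (6T14) additionally contains elements of type 5+1, 4+1+1 (54 of its 120 elements, about 45% of primes); S_6 (6T16) additionally contains elements of type 5+1, 4+2, 4+1+1, 3+2+1, 3+1+1+1, 2+1+1+1+1 (499 of its 720 elements, about 69% of primes). None of the 79 primes tested shows any such pattern (for each of these groups the chance of that is below 10^-4), which rules them out. Hence G = D_6 (6T3), of order 12.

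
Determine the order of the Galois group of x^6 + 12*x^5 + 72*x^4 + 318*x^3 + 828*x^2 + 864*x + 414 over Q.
36

The degree of the splitting field over Q equals the order of the Galois group, so first determine the group. The polynomial f is an irreducible sextic over Q, so G = Gal(f/Q) is one of the 16 transitive subgroups 6T1, ..., 6T16 of S_6. The discriminant of f is 407330802770688, which is not a perfect square, so G is not contained in A_6. The transitive groups of degree 6 not contained in A_6 are: C_6 (6T1, order 6), S_3 (6T2, order 6), D_6 (6T3, order 12), C_3 x S_3 (6T5, order 18), A_4 x C_2 (6T6, order 24), S_4 (6T8, order 24), S_3 x S_3 (6T9, order 36), S_4 x C_2 (6T11, order 48), (S_3 x S_3) : C_2 (6T13, order 72), PGL(2,5) (6T14, order 120), S_6 (6T16, order 720). By Dedekind's theorem, for a prime p not dividing disc(f) the degrees of the irreducible factors of f mod p form the cycle type of an element of G. Factoring f modulo the 22 such primes p <= 97 (skipping 2, 3, 37, which divide the discriminant), each new pattern first appears at: mod 5: f = (x^6 + 2x^5 + 2x^4 + 3x^3 + 3x^2 + 4x + 4), pattern 6; mod 11: f = (x + 1)(x + 2)(x^2 + 4x + 2)(x^2 + 5x + 10), pattern 2+2+1+1; mod 13: f = (x + 2)(x + 5)(x + 12)(x^3 + 6x^2 + 7x + 8), pattern 3+1+1+1; mod 31: f = (x^2 + 7x + 21)(x^2 + 13x + 6)(x^2 + 23x + 21), pattern 2+2+2; mod 97: f = (x^3 + 6x^2 + 55x + 72)(x^3 + 6x^2 + 78x + 30), pattern 3+3. No other pattern occurs in this range, so the set of observed cycle types is {6, 2+2+1+1, 3+1+1+1, 2+2+2, 3+3}. The candidates containing elements of all these cycle types are S_3 x S_3 (6T9) of order 36, (S_3 x S_3) : C_2 (6T13) of order 72, S_6 (6T16) of order 720; the others are excluded. The observed types are precisely the cycle types that occur in S_3 x S_3 (6T9) (apart from the identity). Each of the other remaining candidates has further cycle types, and by the Chebotarev density theorem the matching factorization patterns would occur for a proportion of primes equal to their share of the group: (S_3 x S_3) : C_2 (6T13) additionally contains elements of type 4+2, 3+2+1, 2+1+1+1+1 (36 of its 72 elements, about 50% of primes); S_6 (6T16) additionally contains elements of type 5+1, 4+2, 4+1+1, 3+2+1, 2+1+1+1+1 (459 of its 720 elements, about 64% of primes). None of the 22 primes tested shows any such pattern (for each of these groups the chance of that is below 10^-4), which rules them out. Hence G = S_3 x S_3 (6T9), of order 36. The Galois group S_3 x S_3 (6T9) has order 36, so the splitting field has degree 36 over Q.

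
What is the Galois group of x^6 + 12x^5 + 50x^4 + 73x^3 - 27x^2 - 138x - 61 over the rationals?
The polynomial f is an irreducible sextic over Q, so G = Gal(f/Q) is one of the 16 transitive subgroups 6T1, ..., 6T16 of S_6. The discriminant of f is 30991489 = 5567^2, a perfect square, so G is contained in A_6. The transitive groups of degree 6 contained in A_6 are: A_4 (6T4, order 12), S_4 (6T7, order 24), (C_3 x C_3) : C_4 (6T10, order 36), PSL(2,5) (6T12, order 60), A_6 (6T15, order 360). By Dedekind's theorem, for a prime p not dividing disc(f) the degrees of the irreducible factors of f mod p form the cycle type of an element of G. Factoring f modulo the 21 such primes p <= 79 (skipping 19, which divides the discriminant), each new pattern first appears at: mod 2: f = (x + 1)(x^5 + x^4 + x^3 + x + 1), pattern 5+1; mod 7: f = (x^3 + x^2 + 3x + 5)(x^3 + 4x^2 + x + 6), pattern 3+3; mod 61: f = (x)(x + 39)(x^2 + 15x + 13)(x^2 + 19x + 12), pattern 2+2+1+1. No other pattern occurs in this range, so the set of observed cycle types is {5+1, 3+3, 2+2+1+1}. The candidates containing elements of all these cycle types are PSL(2,5) (6T12) of order 60, A_6 (6T15) of order 360; the others are excluded. The observed types are precisely the cycle types that occur in PSL(2,5) (6T12) (apart from the identity). Each of the other remaining candidates has further cycle types, and by the Chebotarev density theorem the matching factorization patterns would occur for a proportion of primes equal to their share of the group: A_6 (6T15) additionally contains elements of type 4+2, 3+1+1+1 (130 of its 360 elements, about 36% of primes). None of the 21 primes tested shows any such pattern (for each of these groups the chance of that is below 10^-4), which rules them out. Hence G = PSL(2,5) (6T12), of order 60.

PSL(2,5) (order 60)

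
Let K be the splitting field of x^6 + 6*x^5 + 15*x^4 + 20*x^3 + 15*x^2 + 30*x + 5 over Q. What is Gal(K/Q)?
A_6, the alternating group on 6 letters

The polynomial f is an irreducible sextic over Q, so G = Gal(f/Q) is one of the 16 transitive subgroups 6T1, ..., 6T16 of S_6. The discriminant of f is 746496000000 = 864000^2, a perfect square, so G is contained in A_6. The transitive groups of degree 6 contained in A_6 are: A_4 (6T4, order 12), S_4 (6T7, order 24), (C_3 x C_3) : C_4 (6T10, order 36), PSL(2,5) (6T12, order 60), A_6 (6T15, order 360). By Dedekind's theorem, for a prime p not dividing disc(f) the degrees of the irreducible factors of f mod p form the cycle type of an element of G. Factoring f modulo the 6 such primes p <= 23 (skipping 2, 3, 5, which divide the discriminant), each new pattern first appears at: mod 7: f = (x + 4)(x^5 + 2x^4 + 6x^2 + 5x + 3), pattern 5+1; mod 23: f = (x + 8)(x + 13)(x + 22)(x^3 + 9x^2 + 5x + 13), pattern 3+1+1+1. No other pattern occurs in this range, so the set of observed cycle types is {5+1, 3+1+1+1}. Among the candidates above, the only group containing elements of all these cycle types is A_6 (6T15) — each of A_4 (6T4), S_4 (6T7), (C_3 x C_3) : C_4 (6T10), PSL(2,5) (6T12) lacks at least one of them. Hence G = A_6 (6T15), of order 360.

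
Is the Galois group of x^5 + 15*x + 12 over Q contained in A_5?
No

The polynomial is irreducible of degree 5 over Q. Its discriminant is 259200000, which is not a perfect square. A Galois group lies in the alternating group exactly when the discriminant is a square in Q, so the Galois group (F_20) is not contained in A_5.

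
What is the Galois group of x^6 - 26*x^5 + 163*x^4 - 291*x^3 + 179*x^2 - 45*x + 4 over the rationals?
6T12: PSL(2,5)

The polynomial f is an irreducible sextic over Q, so G = Gal(f/Q) is one of the 16 transitive subgroups 6T1, ..., 6T16 of S_6. The discriminant of f is 30991489 = 5567^2, a perfect square, so G is contained in A_6. The transitive groups of degree 6 contained in A_6 are: A_4 (6T4, order 12), S_4 (6T7, order 24), (C_3 x C_3) : C_4 (6T10, order 36), PSL(2,5) (6T12, order 60), A_6 (6T15, order 360). By Dedekind's theorem, for a prime p not dividing disc(f) the degrees of the irreducible factors of f mod p form the cycle type of an element of G. Factoring f modulo the 21 such primes p <= 79 (skipping 19, which divides the discriminant), each new pattern first appears at: mod 2: f = (x)(x^5 + x^3 + x^2 + x + 1), pattern 5+1; mod 7: f = (x^3 + 4x^2 + 3x + 3)(x^3 + 5x^2 + 6), pattern 3+3; mod 61: f = (x + 46)(x + 52)(x^2 + 3x + 15)(x^2 + 56x + 41), pattern 2+2+1+1. No other pattern occurs in this range, so the set of observed cycle types is {5+1, 3+3, 2+2+1+1}. The candidates containing elements of all these cycle types are PSL(2,5) (6T12) of order 60, A_6 (6T15) of order 360; the others are excluded. The observed types are precisely the cycle types that occur in PSL(2,5) (6T12) (apart from the identity). Each of the other remaining candidates has further cycle types, and by the Chebotarev density theorem the matching factorization patterns would occur for a proportion of primes equal to their share of the group: A_6 (6T15) additionally contains elements of type 4+2, 3+1+1+1 (130 of its 360 elements, about 36% of primes). None of the 21 primes tested shows any such pattern (for each of these groups the chance of that is below 10^-4), which rules them out. Hence G = PSL(2,5) (6T12), of order 60.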